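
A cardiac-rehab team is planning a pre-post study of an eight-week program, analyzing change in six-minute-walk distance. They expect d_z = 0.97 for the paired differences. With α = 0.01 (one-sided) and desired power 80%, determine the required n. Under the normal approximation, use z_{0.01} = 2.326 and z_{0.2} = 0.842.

n = 11 pairs

For a paired (one-sample on differences) test: n = ((z_{α} + z_β) / d)².
z_{α} + z_β = 2.326 + 0.842 = 3.168.
n = (3.168 / 0.97)² = 3.266² = 10.67.
Round up.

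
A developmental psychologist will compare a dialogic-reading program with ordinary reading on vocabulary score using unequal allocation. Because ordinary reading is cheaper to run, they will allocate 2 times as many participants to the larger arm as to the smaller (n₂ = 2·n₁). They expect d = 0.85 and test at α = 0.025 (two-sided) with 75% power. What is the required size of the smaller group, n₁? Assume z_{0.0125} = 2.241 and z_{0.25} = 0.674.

With allocation ratio k = n₂/n₁ = 2, Var(x̄₁−x̄₂) = σ²(1/n₁ + 1/(k·n₁)) = σ²·(k+1)/(k·n₁).
So n₁ = (1 + 1/k)·((z_{α/2} + z_β)/d)² = 1.500 × (2.915/0.85)².
n₁ = 1.500 × 11.76 = 17.6.
Round up: n₁ = 18, giving n₂ = 2 × 18 = 36.

n₁ = 18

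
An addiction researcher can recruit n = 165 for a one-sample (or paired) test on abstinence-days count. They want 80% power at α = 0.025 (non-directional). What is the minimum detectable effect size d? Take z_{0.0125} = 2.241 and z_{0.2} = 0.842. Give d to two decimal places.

d_min ≈ 0.24

For a single sample (or paired design) of n = 165: d_min = (z_{α/2} + z_β)/√n.
z-sum = 2.241 + 0.842 = 3.083.
d_min = 3.083 / √165 = 3.083 / 12.845 = 0.240.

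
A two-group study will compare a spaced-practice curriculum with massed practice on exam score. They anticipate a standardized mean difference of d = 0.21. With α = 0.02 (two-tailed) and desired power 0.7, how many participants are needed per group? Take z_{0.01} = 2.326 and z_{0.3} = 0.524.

n = 369 per group

For two independent groups with equal n: n = 2·((z_{α/2} + z_β) / d)².
z_{α/2} + z_β = 2.326 + 0.524 = 2.850.
n = 2 × (2.850 / 0.21)² = 2 × 13.571² = 2 × 184.18 = 368.4.
Round up to the next whole participant.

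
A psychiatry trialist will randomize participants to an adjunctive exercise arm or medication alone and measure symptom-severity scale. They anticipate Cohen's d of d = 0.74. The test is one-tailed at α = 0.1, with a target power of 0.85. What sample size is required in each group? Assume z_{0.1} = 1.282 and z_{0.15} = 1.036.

n = 20 per group

For two independent groups with equal n: n = 2·((z_{α} + z_β) / d)².
z_{α} + z_β = 1.282 + 1.036 = 2.318.
n = 2 × (2.318 / 0.74)² = 2 × 3.132² = 2 × 9.81 = 19.6.
Round up to the next whole participant.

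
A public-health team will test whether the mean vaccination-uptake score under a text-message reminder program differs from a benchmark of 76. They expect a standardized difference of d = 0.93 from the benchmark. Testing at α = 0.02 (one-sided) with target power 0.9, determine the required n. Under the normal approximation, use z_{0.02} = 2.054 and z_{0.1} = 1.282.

n = 13

For a one-sample test: n = ((z_{α} + z_β) / d)².
z_{α} + z_β = 2.054 + 1.282 = 3.336.
n = (3.336 / 0.93)² = 3.587² = 12.87.
Round up.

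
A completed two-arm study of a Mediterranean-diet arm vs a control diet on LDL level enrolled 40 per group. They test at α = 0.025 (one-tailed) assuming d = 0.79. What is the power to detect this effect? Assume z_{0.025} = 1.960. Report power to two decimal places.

power ≈ 0.94

For two equal groups, power = Φ(d·√(n/2) − z_{α}).
d·√(n/2) = 0.79 × √(40/2) = 0.79 × 4.472 = 3.533.
z_β = 3.533 − 1.960 = 1.573.
Power = Φ(1.573) = 0.942.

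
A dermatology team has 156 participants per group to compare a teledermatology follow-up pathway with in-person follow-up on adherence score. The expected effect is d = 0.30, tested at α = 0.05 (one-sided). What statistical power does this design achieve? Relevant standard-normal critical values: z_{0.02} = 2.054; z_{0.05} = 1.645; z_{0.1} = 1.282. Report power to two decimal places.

power ≈ 0.84

For two equal groups, power = Φ(d·√(n/2) − z_{α}).
d·√(n/2) = 0.30 × √(156/2) = 0.30 × 8.832 = 2.650.
z_β = 2.650 − 1.645 = 1.005.
Power = Φ(1.005) = 0.842.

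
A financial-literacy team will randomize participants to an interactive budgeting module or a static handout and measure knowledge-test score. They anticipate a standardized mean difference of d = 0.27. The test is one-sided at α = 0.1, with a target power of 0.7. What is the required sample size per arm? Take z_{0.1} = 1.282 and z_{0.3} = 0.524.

For two independent groups with equal n: n = 2·((z_{α} + z_β) / d)².
z_{α} + z_β = 1.282 + 0.524 = 1.806.
n = 2 × (1.806 / 0.27)² = 2 × 6.689² = 2 × 44.74 = 89.5.
Round up to the next whole participant.

n = 90 per group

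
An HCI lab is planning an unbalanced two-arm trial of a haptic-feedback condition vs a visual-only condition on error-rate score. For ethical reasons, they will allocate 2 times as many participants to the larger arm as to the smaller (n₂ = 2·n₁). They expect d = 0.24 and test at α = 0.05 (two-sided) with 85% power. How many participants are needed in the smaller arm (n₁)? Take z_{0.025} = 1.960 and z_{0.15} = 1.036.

With allocation ratio k = n₂/n₁ = 2, Var(x̄₁−x̄₂) = σ²(1/n₁ + 1/(k·n₁)) = σ²·(k+1)/(k·n₁).
So n₁ = (1 + 1/k)·((z_{α/2} + z_β)/d)² = 1.500 × (2.996/0.24)².
n₁ = 1.500 × 155.83 = 233.8.
Round up: n₁ = 234, giving n₂ = 2 × 234 = 468.

n₁ = 234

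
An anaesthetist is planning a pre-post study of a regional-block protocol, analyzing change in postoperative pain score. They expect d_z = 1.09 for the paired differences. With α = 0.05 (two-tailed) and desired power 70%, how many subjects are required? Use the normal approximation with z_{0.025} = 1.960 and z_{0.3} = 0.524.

For a paired (one-sample on differences) test: n = ((z_{α/2} + z_β) / d)².
z_{α/2} + z_β = 1.960 + 0.524 = 2.484.
n = (2.484 / 1.09)² = 2.279² = 5.19.
Round up.

n = 6 pairs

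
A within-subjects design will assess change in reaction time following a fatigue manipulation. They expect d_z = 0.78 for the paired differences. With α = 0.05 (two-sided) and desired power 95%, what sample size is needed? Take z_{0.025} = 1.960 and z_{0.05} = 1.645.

For a paired (one-sample on differences) test: n = ((z_{α/2} + z_β) / d)².
z_{α/2} + z_β = 1.960 + 1.645 = 3.605.
n = (3.605 / 0.78)² = 4.622² = 21.36.
Round up.

n = 22 pairs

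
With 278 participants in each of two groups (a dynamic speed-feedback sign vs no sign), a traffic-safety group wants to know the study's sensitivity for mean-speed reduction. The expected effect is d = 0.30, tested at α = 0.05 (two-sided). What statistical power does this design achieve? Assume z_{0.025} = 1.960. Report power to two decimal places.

For two equal groups, power = Φ(d·√(n/2) − z_{α/2}).
d·√(n/2) = 0.30 × √(278/2) = 0.30 × 11.790 = 3.537.
z_β = 3.537 − 1.960 = 1.577.
Power = Φ(1.577) = 0.943.

power ≈ 0.94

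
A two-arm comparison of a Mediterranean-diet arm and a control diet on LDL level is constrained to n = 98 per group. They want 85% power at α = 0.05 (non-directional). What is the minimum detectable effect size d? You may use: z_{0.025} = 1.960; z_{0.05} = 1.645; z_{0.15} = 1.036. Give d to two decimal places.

For two independent groups of n = 98 each: d_min = (z_{α/2} + z_β)·√(2/n).
z-sum = 1.960 + 1.036 = 2.996.
d_min = 2.996 × √(2/98) = 2.996 × 0.1429 = 0.428.

d_min ≈ 0.43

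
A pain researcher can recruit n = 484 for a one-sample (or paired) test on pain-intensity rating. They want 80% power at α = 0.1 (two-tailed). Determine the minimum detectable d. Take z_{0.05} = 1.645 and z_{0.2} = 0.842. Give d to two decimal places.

d_min ≈ 0.11

For a single sample (or paired design) of n = 484: d_min = (z_{α/2} + z_β)/√n.
z-sum = 1.645 + 0.842 = 2.487.
d_min = 2.487 / √484 = 2.487 / 22.000 = 0.113.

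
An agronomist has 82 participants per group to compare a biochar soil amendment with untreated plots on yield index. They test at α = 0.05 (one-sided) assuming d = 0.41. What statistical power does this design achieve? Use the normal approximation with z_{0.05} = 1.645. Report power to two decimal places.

power ≈ 0.84

For two equal groups, power = Φ(d·√(n/2) − z_{α}).
d·√(n/2) = 0.41 × √(82/2) = 0.41 × 6.403 = 2.625.
z_β = 2.625 − 1.645 = 0.980.
Power = Φ(0.980) = 0.837.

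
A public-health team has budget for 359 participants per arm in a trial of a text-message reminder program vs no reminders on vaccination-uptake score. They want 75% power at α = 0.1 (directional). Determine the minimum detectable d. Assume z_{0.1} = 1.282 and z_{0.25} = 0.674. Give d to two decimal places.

d_min ≈ 0.15

For two independent groups of n = 359 each: d_min = (z_{α} + z_β)·√(2/n).
z-sum = 1.282 + 0.674 = 1.956.
d_min = 1.956 × √(2/359) = 1.956 × 0.0746 = 0.146.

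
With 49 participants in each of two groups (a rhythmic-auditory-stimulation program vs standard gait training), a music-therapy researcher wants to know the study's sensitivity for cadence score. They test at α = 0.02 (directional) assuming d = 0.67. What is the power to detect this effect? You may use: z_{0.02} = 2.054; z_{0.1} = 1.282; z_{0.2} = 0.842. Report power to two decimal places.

For two equal groups, power = Φ(d·√(n/2) − z_{α}).
d·√(n/2) = 0.67 × √(49/2) = 0.67 × 4.950 = 3.316.
z_β = 3.316 − 2.054 = 1.262.
Power = Φ(1.262) = 0.897.

power ≈ 0.90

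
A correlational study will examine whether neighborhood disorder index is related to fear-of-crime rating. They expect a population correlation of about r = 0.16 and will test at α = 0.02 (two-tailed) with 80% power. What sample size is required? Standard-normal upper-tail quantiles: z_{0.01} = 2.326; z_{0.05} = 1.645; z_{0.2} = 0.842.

n = 389

Fisher's z: C = ½·ln((1+r)/(1−r)) = ½·ln(1.3810) = 0.1614.
n = ((z_{α/2} + z_β)/C)² + 3.
(2.326 + 0.842) / 0.1614 = 3.168 / 0.1614 = 19.628.
n = 19.628² + 3 = 385.27 + 3 = 388.3.
Round up.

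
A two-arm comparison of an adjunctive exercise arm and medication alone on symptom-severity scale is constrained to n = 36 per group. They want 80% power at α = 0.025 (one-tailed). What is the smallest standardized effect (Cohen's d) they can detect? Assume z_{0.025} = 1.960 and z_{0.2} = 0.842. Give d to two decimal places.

For two independent groups of n = 36 each: d_min = (z_{α} + z_β)·√(2/n).
z-sum = 1.960 + 0.842 = 2.802.
d_min = 2.802 × √(2/36) = 2.802 × 0.2357 = 0.660.

d_min ≈ 0.66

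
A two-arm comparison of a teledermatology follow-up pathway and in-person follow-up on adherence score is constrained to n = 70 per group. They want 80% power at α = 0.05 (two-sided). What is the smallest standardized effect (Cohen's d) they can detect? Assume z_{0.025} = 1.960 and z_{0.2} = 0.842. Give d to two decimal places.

For two independent groups of n = 70 each: d_min = (z_{α/2} + z_β)·√(2/n).
z-sum = 1.960 + 0.842 = 2.802.
d_min = 2.802 × √(2/70) = 2.802 × 0.1690 = 0.474.

d_min ≈ 0.47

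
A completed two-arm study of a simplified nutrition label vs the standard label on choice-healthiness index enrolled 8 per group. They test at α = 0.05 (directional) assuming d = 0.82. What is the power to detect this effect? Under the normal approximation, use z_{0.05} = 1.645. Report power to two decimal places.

power ≈ 0.50

For two equal groups, power = Φ(d·√(n/2) − z_{α}).
d·√(n/2) = 0.82 × √(8/2) = 0.82 × 2.000 = 1.640.
z_β = 1.640 − 1.645 = -0.005.
Power = Φ(-0.005) = 0.498.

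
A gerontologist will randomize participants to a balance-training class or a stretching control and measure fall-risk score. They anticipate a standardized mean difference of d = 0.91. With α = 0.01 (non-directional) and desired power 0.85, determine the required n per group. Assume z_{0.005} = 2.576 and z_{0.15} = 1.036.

n = 32 per group

For two independent groups with equal n: n = 2·((z_{α/2} + z_β) / d)².
z_{α/2} + z_β = 2.576 + 1.036 = 3.612.
n = 2 × (3.612 / 0.91)² = 2 × 3.969² = 2 × 15.75 = 31.5.
Round up to the next whole participant.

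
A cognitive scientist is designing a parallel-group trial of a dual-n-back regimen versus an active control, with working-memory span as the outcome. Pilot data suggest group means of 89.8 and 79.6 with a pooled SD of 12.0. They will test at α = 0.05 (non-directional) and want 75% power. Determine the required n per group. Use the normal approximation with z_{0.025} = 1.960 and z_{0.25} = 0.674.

n = 20 per group

Cohen's d = |M₁ − M₂| / SD_pooled = |89.8 − 79.6| / 12.0 = 10.2 / 12.0 = 0.850.
For two independent groups with equal n: n = 2·((z_{α/2} + z_β) / d)².
z_{α/2} + z_β = 1.960 + 0.674 = 2.634.
n = 2 × (2.634 / 0.850)² = 2 × 3.099² = 2 × 9.60 = 19.2.
Round up to the next whole participant.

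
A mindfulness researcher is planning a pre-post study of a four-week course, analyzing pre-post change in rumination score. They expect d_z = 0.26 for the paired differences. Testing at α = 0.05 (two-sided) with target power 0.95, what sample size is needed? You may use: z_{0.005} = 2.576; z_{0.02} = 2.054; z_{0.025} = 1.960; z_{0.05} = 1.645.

n = 193 pairs

For a paired (one-sample on differences) test: n = ((z_{α/2} + z_β) / d)².
z_{α/2} + z_β = 1.960 + 1.645 = 3.605.
n = (3.605 / 0.26)² = 13.865² = 192.25.
Round up.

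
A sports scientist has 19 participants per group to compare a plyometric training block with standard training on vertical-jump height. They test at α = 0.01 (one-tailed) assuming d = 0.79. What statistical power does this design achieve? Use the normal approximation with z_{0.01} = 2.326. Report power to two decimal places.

power ≈ 0.54

For two equal groups, power = Φ(d·√(n/2) − z_{α}).
d·√(n/2) = 0.79 × √(19/2) = 0.79 × 3.082 = 2.435.
z_β = 2.435 − 2.326 = 0.109.
Power = Φ(0.109) = 0.543.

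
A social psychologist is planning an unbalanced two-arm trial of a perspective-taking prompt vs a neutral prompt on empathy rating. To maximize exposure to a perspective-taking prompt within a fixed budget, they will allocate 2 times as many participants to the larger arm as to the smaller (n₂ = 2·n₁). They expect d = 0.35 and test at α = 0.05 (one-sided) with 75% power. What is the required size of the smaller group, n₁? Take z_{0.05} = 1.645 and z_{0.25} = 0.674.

With allocation ratio k = n₂/n₁ = 2, Var(x̄₁−x̄₂) = σ²(1/n₁ + 1/(k·n₁)) = σ²·(k+1)/(k·n₁).
So n₁ = (1 + 1/k)·((z_{α} + z_β)/d)² = 1.500 × (2.319/0.35)².
n₁ = 1.500 × 43.90 = 65.9.
Round up: n₁ = 66, giving n₂ = 2 × 66 = 132.

n₁ = 66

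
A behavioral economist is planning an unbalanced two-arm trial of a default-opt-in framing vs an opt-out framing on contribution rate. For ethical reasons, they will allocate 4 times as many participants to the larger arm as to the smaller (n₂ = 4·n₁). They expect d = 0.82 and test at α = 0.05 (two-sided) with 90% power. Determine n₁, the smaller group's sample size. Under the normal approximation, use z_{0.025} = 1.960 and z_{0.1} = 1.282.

With allocation ratio k = n₂/n₁ = 4, Var(x̄₁−x̄₂) = σ²(1/n₁ + 1/(k·n₁)) = σ²·(k+1)/(k·n₁).
So n₁ = (1 + 1/k)·((z_{α/2} + z_β)/d)² = 1.250 × (3.242/0.82)².
n₁ = 1.250 × 15.63 = 19.5.
Round up: n₁ = 20, giving n₂ = 4 × 20 = 80.

n₁ = 20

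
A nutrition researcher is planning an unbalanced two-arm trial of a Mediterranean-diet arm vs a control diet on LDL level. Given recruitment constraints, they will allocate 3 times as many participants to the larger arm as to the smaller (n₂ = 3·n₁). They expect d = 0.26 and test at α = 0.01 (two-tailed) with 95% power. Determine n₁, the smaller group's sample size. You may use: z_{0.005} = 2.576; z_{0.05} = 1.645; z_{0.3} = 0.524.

With allocation ratio k = n₂/n₁ = 3, Var(x̄₁−x̄₂) = σ²(1/n₁ + 1/(k·n₁)) = σ²·(k+1)/(k·n₁).
So n₁ = (1 + 1/k)·((z_{α/2} + z_β)/d)² = 1.333 × (4.221/0.26)².
n₁ = 1.333 × 263.56 = 351.4.
Round up: n₁ = 352, giving n₂ = 3 × 352 = 1056.

n₁ = 352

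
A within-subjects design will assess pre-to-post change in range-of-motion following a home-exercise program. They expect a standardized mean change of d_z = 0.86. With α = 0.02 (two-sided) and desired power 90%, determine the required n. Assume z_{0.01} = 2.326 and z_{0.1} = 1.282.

For a paired (one-sample on differences) test: n = ((z_{α/2} + z_β) / d)².
z_{α/2} + z_β = 2.326 + 1.282 = 3.608.
n = (3.608 / 0.86)² = 4.195² = 17.60.
Round up.

n = 18 pairs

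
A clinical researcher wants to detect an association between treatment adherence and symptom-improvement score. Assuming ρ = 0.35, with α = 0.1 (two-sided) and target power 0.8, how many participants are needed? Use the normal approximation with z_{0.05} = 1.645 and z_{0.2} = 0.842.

Fisher's z: C = ½·ln((1+r)/(1−r)) = ½·ln(2.0769) = 0.3654.
n = ((z_{α/2} + z_β)/C)² + 3.
(1.645 + 0.842) / 0.3654 = 2.487 / 0.3654 = 6.806.
n = 6.806² + 3 = 46.32 + 3 = 49.3.
Round up.

n = 50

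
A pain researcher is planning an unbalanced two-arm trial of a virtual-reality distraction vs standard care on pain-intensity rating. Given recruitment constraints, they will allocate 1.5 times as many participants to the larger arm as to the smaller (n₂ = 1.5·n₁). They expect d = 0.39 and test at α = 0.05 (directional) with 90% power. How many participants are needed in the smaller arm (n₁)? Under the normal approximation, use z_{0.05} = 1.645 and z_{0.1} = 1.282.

n₁ = 94

With allocation ratio k = n₂/n₁ = 1.5, Var(x̄₁−x̄₂) = σ²(1/n₁ + 1/(k·n₁)) = σ²·(k+1)/(k·n₁).
So n₁ = (1 + 1/k)·((z_{α} + z_β)/d)² = 1.667 × (2.927/0.39)².
n₁ = 1.667 × 56.33 = 93.9.
Round up: n₁ = 94, giving n₂ = 1.5 × 94 = 141.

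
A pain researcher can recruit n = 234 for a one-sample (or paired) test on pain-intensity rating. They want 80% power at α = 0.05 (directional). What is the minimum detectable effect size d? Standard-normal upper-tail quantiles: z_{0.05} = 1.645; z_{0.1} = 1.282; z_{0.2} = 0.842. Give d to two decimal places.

d_min ≈ 0.16

For a single sample (or paired design) of n = 234: d_min = (z_{α} + z_β)/√n.
z-sum = 1.645 + 0.842 = 2.487.
d_min = 2.487 / √234 = 2.487 / 15.297 = 0.163.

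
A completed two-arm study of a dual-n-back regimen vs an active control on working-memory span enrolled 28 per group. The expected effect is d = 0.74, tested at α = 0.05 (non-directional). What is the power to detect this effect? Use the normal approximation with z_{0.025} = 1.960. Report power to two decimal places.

For two equal groups, power = Φ(d·√(n/2) − z_{α/2}).
d·√(n/2) = 0.74 × √(28/2) = 0.74 × 3.742 = 2.769.
z_β = 2.769 − 1.960 = 0.809.
Power = Φ(0.809) = 0.791.

power ≈ 0.79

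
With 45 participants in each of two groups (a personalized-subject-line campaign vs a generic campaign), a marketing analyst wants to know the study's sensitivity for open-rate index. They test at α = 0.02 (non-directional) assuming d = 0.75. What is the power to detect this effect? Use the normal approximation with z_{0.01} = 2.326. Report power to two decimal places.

For two equal groups, power = Φ(d·√(n/2) − z_{α/2}).
d·√(n/2) = 0.75 × √(45/2) = 0.75 × 4.743 = 3.558.
z_β = 3.558 − 2.326 = 1.232.
Power = Φ(1.232) = 0.891.

power ≈ 0.89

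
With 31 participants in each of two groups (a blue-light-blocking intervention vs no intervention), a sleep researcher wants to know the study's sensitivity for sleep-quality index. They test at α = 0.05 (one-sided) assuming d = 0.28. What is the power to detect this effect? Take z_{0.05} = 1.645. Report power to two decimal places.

power ≈ 0.29

For two equal groups, power = Φ(d·√(n/2) − z_{α}).
d·√(n/2) = 0.28 × √(31/2) = 0.28 × 3.937 = 1.102.
z_β = 1.102 − 1.645 = -0.543.
Power = Φ(-0.543) = 0.294.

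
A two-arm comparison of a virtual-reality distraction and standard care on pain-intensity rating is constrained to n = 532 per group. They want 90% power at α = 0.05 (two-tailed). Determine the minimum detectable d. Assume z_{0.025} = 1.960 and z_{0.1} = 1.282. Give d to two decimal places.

d_min ≈ 0.20

For two independent groups of n = 532 each: d_min = (z_{α/2} + z_β)·√(2/n).
z-sum = 1.960 + 1.282 = 3.242.
d_min = 3.242 × √(2/532) = 3.242 × 0.0613 = 0.199.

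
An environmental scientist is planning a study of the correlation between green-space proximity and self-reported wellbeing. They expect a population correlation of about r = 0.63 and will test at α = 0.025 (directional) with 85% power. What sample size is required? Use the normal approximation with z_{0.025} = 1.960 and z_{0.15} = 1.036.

n = 20

Fisher's z: C = ½·ln((1+r)/(1−r)) = ½·ln(4.4054) = 0.7414.
n = ((z_{α} + z_β)/C)² + 3.
(1.960 + 1.036) / 0.7414 = 2.996 / 0.7414 = 4.041.
n = 4.041² + 3 = 16.33 + 3 = 19.3.
Round up.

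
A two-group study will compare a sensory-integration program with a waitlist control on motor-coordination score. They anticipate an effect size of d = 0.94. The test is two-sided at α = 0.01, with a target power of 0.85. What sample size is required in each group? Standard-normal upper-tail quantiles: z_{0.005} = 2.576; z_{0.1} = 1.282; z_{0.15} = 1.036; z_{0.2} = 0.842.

n = 30 per group

For two independent groups with equal n: n = 2·((z_{α/2} + z_β) / d)².
z_{α/2} + z_β = 2.576 + 1.036 = 3.612.
n = 2 × (3.612 / 0.94)² = 2 × 3.843² = 2 × 14.77 = 29.5.
Round up to the next whole participant.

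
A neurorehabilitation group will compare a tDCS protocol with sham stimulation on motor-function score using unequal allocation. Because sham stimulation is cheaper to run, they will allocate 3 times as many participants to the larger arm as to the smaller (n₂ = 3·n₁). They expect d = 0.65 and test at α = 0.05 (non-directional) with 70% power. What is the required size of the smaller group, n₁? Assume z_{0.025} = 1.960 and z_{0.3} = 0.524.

n₁ = 20

With allocation ratio k = n₂/n₁ = 3, Var(x̄₁−x̄₂) = σ²(1/n₁ + 1/(k·n₁)) = σ²·(k+1)/(k·n₁).
So n₁ = (1 + 1/k)·((z_{α/2} + z_β)/d)² = 1.333 × (2.484/0.65)².
n₁ = 1.333 × 14.60 = 19.5.
Round up: n₁ = 20, giving n₂ = 3 × 20 = 60.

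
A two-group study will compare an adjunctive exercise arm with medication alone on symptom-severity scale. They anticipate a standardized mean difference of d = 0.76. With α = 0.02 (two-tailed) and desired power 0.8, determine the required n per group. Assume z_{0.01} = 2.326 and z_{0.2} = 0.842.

For two independent groups with equal n: n = 2·((z_{α/2} + z_β) / d)².
z_{α/2} + z_β = 2.326 + 0.842 = 3.168.
n = 2 × (3.168 / 0.76)² = 2 × 4.168² = 2 × 17.38 = 34.8.
Round up to the next whole participant.

n = 35 per group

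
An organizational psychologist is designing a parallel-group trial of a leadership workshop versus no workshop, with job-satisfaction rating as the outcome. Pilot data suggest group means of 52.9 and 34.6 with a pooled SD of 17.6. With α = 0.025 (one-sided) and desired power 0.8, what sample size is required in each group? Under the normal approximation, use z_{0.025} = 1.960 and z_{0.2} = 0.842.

Cohen's d = |M₁ − M₂| / SD_pooled = |52.9 − 34.6| / 17.6 = 18.3 / 17.6 = 1.040.
For two independent groups with equal n: n = 2·((z_{α} + z_β) / d)².
z_{α} + z_β = 1.960 + 0.842 = 2.802.
n = 2 × (2.802 / 1.040)² = 2 × 2.694² = 2 × 7.26 = 14.5.
Round up to the next whole participant.

n = 15 per group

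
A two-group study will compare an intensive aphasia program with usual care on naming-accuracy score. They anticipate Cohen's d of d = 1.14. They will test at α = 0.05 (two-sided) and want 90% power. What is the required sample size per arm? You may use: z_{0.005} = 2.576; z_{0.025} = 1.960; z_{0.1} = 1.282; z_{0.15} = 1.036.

n = 17 per group

For two independent groups with equal n: n = 2·((z_{α/2} + z_β) / d)².
z_{α/2} + z_β = 1.960 + 1.282 = 3.242.
n = 2 × (3.242 / 1.14)² = 2 × 2.844² = 2 × 8.09 = 16.2.
Round up to the next whole participant.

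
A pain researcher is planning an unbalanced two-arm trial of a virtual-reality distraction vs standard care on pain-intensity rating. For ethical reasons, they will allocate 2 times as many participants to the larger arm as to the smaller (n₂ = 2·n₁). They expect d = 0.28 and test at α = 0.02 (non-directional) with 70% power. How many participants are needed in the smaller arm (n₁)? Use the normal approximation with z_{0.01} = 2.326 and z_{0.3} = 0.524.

n₁ = 156

With allocation ratio k = n₂/n₁ = 2, Var(x̄₁−x̄₂) = σ²(1/n₁ + 1/(k·n₁)) = σ²·(k+1)/(k·n₁).
So n₁ = (1 + 1/k)·((z_{α/2} + z_β)/d)² = 1.500 × (2.850/0.28)².
n₁ = 1.500 × 103.60 = 155.4.
Round up: n₁ = 156, giving n₂ = 2 × 156 = 312.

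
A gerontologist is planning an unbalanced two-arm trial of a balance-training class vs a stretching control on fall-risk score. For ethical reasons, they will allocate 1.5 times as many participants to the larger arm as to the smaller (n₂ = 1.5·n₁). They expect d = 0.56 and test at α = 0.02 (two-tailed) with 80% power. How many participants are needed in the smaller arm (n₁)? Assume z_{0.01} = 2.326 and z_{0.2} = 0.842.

n₁ = 54

With allocation ratio k = n₂/n₁ = 1.5, Var(x̄₁−x̄₂) = σ²(1/n₁ + 1/(k·n₁)) = σ²·(k+1)/(k·n₁).
So n₁ = (1 + 1/k)·((z_{α/2} + z_β)/d)² = 1.667 × (3.168/0.56)².
n₁ = 1.667 × 32.00 = 53.3.
Round up: n₁ = 54, giving n₂ = 1.5 × 54 = 81.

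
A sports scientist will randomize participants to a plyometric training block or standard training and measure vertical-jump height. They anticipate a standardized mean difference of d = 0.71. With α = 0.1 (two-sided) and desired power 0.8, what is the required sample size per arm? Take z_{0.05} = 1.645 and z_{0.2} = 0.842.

n = 25 per group

For two independent groups with equal n: n = 2·((z_{α/2} + z_β) / d)².
z_{α/2} + z_β = 1.645 + 0.842 = 2.487.
n = 2 × (2.487 / 0.71)² = 2 × 3.503² = 2 × 12.27 = 24.5.
Round up to the next whole participant.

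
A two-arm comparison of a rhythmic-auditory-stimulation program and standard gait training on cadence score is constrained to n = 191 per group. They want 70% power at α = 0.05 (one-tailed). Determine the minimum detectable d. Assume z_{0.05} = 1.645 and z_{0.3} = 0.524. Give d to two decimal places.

For two independent groups of n = 191 each: d_min = (z_{α} + z_β)·√(2/n).
z-sum = 1.645 + 0.524 = 2.169.
d_min = 2.169 × √(2/191) = 2.169 × 0.1023 = 0.222.

d_min ≈ 0.22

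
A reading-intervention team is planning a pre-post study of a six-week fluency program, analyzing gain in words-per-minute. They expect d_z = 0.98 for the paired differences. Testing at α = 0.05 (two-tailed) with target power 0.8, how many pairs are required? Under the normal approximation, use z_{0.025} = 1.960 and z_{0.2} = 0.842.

n = 9 pairs

For a paired (one-sample on differences) test: n = ((z_{α/2} + z_β) / d)².
z_{α/2} + z_β = 1.960 + 0.842 = 2.802.
n = (2.802 / 0.98)² = 2.859² = 8.17.
Round up.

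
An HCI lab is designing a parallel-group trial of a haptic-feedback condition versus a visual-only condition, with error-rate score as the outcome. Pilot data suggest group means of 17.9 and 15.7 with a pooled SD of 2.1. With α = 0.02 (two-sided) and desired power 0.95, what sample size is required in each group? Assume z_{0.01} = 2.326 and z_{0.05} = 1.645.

n = 29 per group

Cohen's d = |M₁ − M₂| / SD_pooled = |17.9 − 15.7| / 2.1 = 2.2 / 2.1 = 1.048.
For two independent groups with equal n: n = 2·((z_{α/2} + z_β) / d)².
z_{α/2} + z_β = 2.326 + 1.645 = 3.971.
n = 2 × (3.971 / 1.048)² = 2 × 3.789² = 2 × 14.36 = 28.7.
Round up to the next whole participant.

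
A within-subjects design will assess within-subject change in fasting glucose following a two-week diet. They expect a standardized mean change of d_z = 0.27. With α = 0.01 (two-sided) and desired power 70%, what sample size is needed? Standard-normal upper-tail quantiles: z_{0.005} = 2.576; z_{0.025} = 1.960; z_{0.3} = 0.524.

For a paired (one-sample on differences) test: n = ((z_{α/2} + z_β) / d)².
z_{α/2} + z_β = 2.576 + 0.524 = 3.100.
n = (3.100 / 0.27)² = 11.481² = 131.82.
Round up.

n = 132 pairs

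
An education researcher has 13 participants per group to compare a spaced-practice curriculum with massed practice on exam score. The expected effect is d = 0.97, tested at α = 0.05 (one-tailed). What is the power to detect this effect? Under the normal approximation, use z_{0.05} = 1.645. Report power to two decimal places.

For two equal groups, power = Φ(d·√(n/2) − z_{α}).
d·√(n/2) = 0.97 × √(13/2) = 0.97 × 2.550 = 2.473.
z_β = 2.473 − 1.645 = 0.828.
Power = Φ(0.828) = 0.796.

power ≈ 0.80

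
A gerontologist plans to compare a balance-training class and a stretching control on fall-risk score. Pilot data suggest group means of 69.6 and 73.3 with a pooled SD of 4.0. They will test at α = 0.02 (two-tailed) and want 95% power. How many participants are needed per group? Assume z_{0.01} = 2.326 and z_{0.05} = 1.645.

Cohen's d = |M₁ − M₂| / SD_pooled = |69.6 − 73.3| / 4.0 = 3.7 / 4.0 = 0.925.
For two independent groups with equal n: n = 2·((z_{α/2} + z_β) / d)².
z_{α/2} + z_β = 2.326 + 1.645 = 3.971.
n = 2 × (3.971 / 0.925)² = 2 × 4.293² = 2 × 18.43 = 36.9.
Round up to the next whole participant.

n = 37 per group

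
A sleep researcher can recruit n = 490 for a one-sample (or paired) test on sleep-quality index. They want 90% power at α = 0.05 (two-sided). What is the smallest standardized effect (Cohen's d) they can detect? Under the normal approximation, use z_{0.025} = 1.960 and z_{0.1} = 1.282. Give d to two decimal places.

For a single sample (or paired design) of n = 490: d_min = (z_{α/2} + z_β)/√n.
z-sum = 1.960 + 1.282 = 3.242.
d_min = 3.242 / √490 = 3.242 / 22.136 = 0.146.

d_min ≈ 0.15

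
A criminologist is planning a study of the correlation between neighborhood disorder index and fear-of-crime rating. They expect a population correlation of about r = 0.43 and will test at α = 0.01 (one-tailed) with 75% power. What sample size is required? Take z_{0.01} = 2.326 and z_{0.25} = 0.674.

Fisher's z: C = ½·ln((1+r)/(1−r)) = ½·ln(2.5088) = 0.4599.
n = ((z_{α} + z_β)/C)² + 3.
(2.326 + 0.674) / 0.4599 = 3.000 / 0.4599 = 6.523.
n = 6.523² + 3 = 42.55 + 3 = 45.6.
Round up.

n = 46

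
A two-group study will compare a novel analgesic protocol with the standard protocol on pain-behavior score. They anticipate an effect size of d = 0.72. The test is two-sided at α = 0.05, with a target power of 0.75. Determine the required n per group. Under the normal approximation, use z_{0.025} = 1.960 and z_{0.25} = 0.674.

For two independent groups with equal n: n = 2·((z_{α/2} + z_β) / d)².
z_{α/2} + z_β = 1.960 + 0.674 = 2.634.
n = 2 × (2.634 / 0.72)² = 2 × 3.658² = 2 × 13.38 = 26.8.
Round up to the next whole participant.

n = 27 per group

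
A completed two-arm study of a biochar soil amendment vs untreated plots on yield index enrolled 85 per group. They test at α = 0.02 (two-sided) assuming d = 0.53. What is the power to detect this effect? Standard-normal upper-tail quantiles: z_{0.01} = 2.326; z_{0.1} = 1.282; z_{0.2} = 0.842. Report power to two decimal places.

power ≈ 0.87

For two equal groups, power = Φ(d·√(n/2) − z_{α/2}).
d·√(n/2) = 0.53 × √(85/2) = 0.53 × 6.519 = 3.455.
z_β = 3.455 − 2.326 = 1.129.
Power = Φ(1.129) = 0.871.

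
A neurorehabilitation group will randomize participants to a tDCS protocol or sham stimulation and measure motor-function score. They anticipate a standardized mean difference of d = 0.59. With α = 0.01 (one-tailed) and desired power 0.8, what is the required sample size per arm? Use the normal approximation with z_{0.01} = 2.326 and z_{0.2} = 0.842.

n = 58 per group

For two independent groups with equal n: n = 2·((z_{α} + z_β) / d)².
z_{α} + z_β = 2.326 + 0.842 = 3.168.
n = 2 × (3.168 / 0.59)² = 2 × 5.369² = 2 × 28.83 = 57.7.
Round up to the next whole participant.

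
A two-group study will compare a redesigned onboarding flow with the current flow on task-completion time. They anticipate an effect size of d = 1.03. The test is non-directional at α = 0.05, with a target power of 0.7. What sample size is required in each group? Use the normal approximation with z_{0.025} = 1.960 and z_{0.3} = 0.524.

n = 12 per group

For two independent groups with equal n: n = 2·((z_{α/2} + z_β) / d)².
z_{α/2} + z_β = 1.960 + 0.524 = 2.484.
n = 2 × (2.484 / 1.03)² = 2 × 2.412² = 2 × 5.82 = 11.6.
Round up to the next whole participant.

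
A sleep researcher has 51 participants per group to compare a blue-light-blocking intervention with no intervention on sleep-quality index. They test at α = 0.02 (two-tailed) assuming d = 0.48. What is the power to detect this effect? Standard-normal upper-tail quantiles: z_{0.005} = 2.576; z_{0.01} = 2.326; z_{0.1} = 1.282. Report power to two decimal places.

power ≈ 0.54

For two equal groups, power = Φ(d·√(n/2) − z_{α/2}).
d·√(n/2) = 0.48 × √(51/2) = 0.48 × 5.050 = 2.424.
z_β = 2.424 − 2.326 = 0.098.
Power = Φ(0.098) = 0.539.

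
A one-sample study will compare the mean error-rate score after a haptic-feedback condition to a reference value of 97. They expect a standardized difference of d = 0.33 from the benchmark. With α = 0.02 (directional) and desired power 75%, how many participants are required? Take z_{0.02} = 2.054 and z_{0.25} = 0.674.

n = 69

For a one-sample test: n = ((z_{α} + z_β) / d)².
z_{α} + z_β = 2.054 + 0.674 = 2.728.
n = (2.728 / 0.33)² = 8.267² = 68.34.
Round up.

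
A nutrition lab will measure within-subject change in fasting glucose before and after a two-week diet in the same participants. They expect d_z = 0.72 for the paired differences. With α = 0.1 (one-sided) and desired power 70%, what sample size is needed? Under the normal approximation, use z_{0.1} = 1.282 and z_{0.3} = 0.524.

For a paired (one-sample on differences) test: n = ((z_{α} + z_β) / d)².
z_{α} + z_β = 1.282 + 0.524 = 1.806.
n = (1.806 / 0.72)² = 2.508² = 6.29.
Round up.

n = 7 pairs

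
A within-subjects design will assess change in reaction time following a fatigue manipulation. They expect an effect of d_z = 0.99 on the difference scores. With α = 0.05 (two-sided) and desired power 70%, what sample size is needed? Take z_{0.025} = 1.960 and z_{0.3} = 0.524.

For a paired (one-sample on differences) test: n = ((z_{α/2} + z_β) / d)².
z_{α/2} + z_β = 1.960 + 0.524 = 2.484.
n = (2.484 / 0.99)² = 2.509² = 6.30.
Round up.

n = 7 pairs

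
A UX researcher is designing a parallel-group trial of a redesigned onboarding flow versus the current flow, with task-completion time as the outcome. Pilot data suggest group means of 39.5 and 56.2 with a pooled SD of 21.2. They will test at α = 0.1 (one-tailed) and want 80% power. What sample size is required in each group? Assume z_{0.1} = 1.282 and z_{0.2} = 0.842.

n = 15 per group

Cohen's d = |M₁ − M₂| / SD_pooled = |39.5 − 56.2| / 21.2 = 16.7 / 21.2 = 0.788.
For two independent groups with equal n: n = 2·((z_{α} + z_β) / d)².
z_{α} + z_β = 1.282 + 0.842 = 2.124.
n = 2 × (2.124 / 0.788)² = 2 × 2.695² = 2 × 7.27 = 14.5.
Round up to the next whole participant.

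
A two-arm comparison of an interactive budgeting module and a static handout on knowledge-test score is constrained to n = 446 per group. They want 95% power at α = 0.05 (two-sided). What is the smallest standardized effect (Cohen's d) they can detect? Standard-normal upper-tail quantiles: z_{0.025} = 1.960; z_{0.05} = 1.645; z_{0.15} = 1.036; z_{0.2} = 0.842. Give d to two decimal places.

d_min ≈ 0.24

For two independent groups of n = 446 each: d_min = (z_{α/2} + z_β)·√(2/n).
z-sum = 1.960 + 1.645 = 3.605.
d_min = 3.605 × √(2/446) = 3.605 × 0.0670 = 0.241.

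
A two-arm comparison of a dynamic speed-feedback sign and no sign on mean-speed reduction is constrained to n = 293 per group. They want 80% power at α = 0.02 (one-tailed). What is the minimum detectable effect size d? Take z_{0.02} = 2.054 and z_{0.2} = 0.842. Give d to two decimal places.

d_min ≈ 0.24

For two independent groups of n = 293 each: d_min = (z_{α} + z_β)·√(2/n).
z-sum = 2.054 + 0.842 = 2.896.
d_min = 2.896 × √(2/293) = 2.896 × 0.0826 = 0.239.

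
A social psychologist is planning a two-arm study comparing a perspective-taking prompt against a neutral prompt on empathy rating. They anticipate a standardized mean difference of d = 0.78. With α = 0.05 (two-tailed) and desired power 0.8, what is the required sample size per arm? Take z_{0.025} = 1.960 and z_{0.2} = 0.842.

n = 26 per group

For two independent groups with equal n: n = 2·((z_{α/2} + z_β) / d)².
z_{α/2} + z_β = 1.960 + 0.842 = 2.802.
n = 2 × (2.802 / 0.78)² = 2 × 3.592² = 2 × 12.90 = 25.8.
Round up to the next whole participant.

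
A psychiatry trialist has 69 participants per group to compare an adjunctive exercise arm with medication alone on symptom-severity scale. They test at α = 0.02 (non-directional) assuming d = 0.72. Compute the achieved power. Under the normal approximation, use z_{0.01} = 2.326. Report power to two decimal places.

power ≈ 0.97

For two equal groups, power = Φ(d·√(n/2) − z_{α/2}).
d·√(n/2) = 0.72 × √(69/2) = 0.72 × 5.874 = 4.229.
z_β = 4.229 − 2.326 = 1.903.
Power = Φ(1.903) = 0.971.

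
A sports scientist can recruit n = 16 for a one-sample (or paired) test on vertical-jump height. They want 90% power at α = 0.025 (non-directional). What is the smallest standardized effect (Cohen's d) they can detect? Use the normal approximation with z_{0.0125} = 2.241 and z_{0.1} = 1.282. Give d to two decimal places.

d_min ≈ 0.88

For a single sample (or paired design) of n = 16: d_min = (z_{α/2} + z_β)/√n.
z-sum = 2.241 + 1.282 = 3.523.
d_min = 3.523 / √16 = 3.523 / 4.000 = 0.881.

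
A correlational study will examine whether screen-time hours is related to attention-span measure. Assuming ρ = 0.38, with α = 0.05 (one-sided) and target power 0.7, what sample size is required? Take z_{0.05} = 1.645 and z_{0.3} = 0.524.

Fisher's z: C = ½·ln((1+r)/(1−r)) = ½·ln(2.2258) = 0.4001.
n = ((z_{α} + z_β)/C)² + 3.
(1.645 + 0.524) / 0.4001 = 2.169 / 0.4001 = 5.421.
n = 5.421² + 3 = 29.39 + 3 = 32.4.
Round up.

n = 33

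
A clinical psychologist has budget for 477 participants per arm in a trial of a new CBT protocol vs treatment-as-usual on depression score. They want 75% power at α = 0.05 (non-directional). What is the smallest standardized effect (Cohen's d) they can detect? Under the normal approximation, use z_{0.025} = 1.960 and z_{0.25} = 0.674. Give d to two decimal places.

d_min ≈ 0.17

For two independent groups of n = 477 each: d_min = (z_{α/2} + z_β)·√(2/n).
z-sum = 1.960 + 0.674 = 2.634.
d_min = 2.634 × √(2/477) = 2.634 × 0.0648 = 0.171.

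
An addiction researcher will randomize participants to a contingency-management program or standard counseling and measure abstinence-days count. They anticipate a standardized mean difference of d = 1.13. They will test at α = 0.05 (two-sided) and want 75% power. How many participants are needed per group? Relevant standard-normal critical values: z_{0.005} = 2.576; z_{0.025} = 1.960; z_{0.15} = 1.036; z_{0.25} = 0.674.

n = 11 per group

For two independent groups with equal n: n = 2·((z_{α/2} + z_β) / d)².
z_{α/2} + z_β = 1.960 + 0.674 = 2.634.
n = 2 × (2.634 / 1.13)² = 2 × 2.331² = 2 × 5.43 = 10.9.
Round up to the next whole participant.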